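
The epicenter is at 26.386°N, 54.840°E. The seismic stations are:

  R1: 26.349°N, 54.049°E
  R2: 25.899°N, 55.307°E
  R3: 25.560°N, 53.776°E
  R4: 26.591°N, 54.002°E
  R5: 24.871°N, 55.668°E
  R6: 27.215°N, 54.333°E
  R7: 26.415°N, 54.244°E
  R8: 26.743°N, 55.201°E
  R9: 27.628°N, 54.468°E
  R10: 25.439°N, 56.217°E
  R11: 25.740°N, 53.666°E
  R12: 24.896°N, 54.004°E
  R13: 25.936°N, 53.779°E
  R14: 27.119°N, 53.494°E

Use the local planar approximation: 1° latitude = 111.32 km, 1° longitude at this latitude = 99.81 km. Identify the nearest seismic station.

Distances from 26.386°N, 54.840°E:
R1: √((-0.037·111.32)² + (-0.791·99.81)²) = √(16.96484 + 6233.05671) = 79.057 km
R2: √((-0.487·111.32)² + (0.467·99.81)²) = √(2939.03202 + 2172.61049) = 71.496 km
R3: √((-0.826·111.32)² + (-1.064·99.81)²) = √(8454.86135 + 11277.98122) = 140.474 km
R4: √((0.205·111.32)² + (-0.838·99.81)²) = √(520.77978 + 6995.78008) = 86.698 km
R5: √((-1.515·111.32)² + (0.828·99.81)²) = √(28442.75504 + 6829.81256) = 187.810 km
R6: √((0.829·111.32)² + (-0.507·99.81)²) = √(8516.38834 + 2560.73142) = 105.248 km
R7: √((0.029·111.32)² + (-0.596·99.81)²) = √(10.42179 + 3538.67462) = 59.574 km
R8: √((0.357·111.32)² + (0.361·99.81)²) = √(1579.36616 + 1298.26251) = 53.644 km
R9: √((1.242·111.32)² + (-0.372·99.81)²) = √(19115.67275 + 1378.58640) = 143.158 km
R10: √((-0.947·111.32)² + (1.377·99.81)²) = √(11113.38483 + 18889.30555) = 173.213 km
R11: √((-0.646·111.32)² + (-1.174·99.81)²) = √(5171.43930 + 13730.43527) = 137.484 km
R12: √((-1.490·111.32)² + (-0.836·99.81)²) = √(27511.79534 + 6962.42718) = 185.672 km
R13: √((-0.450·111.32)² + (-1.061·99.81)²) = √(2509.40884 + 11214.47324) = 117.149 km
R14: √((0.733·111.32)² + (-1.346·99.81)²) = √(6658.16180 + 18048.38019) = 157.183 km
Minimum: R8 at 53.644 km.

R8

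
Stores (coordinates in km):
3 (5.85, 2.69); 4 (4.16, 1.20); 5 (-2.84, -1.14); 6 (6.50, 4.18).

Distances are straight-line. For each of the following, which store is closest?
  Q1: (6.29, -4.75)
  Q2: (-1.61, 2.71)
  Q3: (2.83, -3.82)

Q1→4; Q2→5; Q3→4

Q1 at (6.29, -4.75):
  3: 7.45 km
  4: 6.32 km
  5: 9.82 km
  6: 8.93 km
  → nearest: 4 (6.32 km)
Q2 at (-1.61, 2.71):
  3: 7.46 km
  4: 5.96 km
  5: 4.04 km
  6: 8.24 km
  → nearest: 5 (4.04 km)
Q3 at (2.83, -3.82):
  3: 7.18 km
  4: 5.19 km
  5: 6.27 km
  6: 8.80 km
  → nearest: 4 (5.19 km)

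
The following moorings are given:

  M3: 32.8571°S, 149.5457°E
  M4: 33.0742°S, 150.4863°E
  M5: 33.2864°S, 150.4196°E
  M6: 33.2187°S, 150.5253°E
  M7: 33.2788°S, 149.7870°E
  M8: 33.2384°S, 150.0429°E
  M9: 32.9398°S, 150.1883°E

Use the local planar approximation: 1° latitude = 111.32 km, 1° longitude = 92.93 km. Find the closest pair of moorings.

Pairwise distances:
M3–M4: √((-0.2171·111.32)² + (0.9406·92.93)²) = √(584.071536 + 7640.500758) = 90.6894 km
M3–M5: √((-0.4293·111.32)² + (0.8739·92.93)²) = √(2283.853132 + 6595.312118) = 94.2293 km
M3–M6: √((-0.3616·111.32)² + (0.9796·92.93)²) = √(1620.329127 + 8287.230668) = 99.5367 km
M3–M7: √((-0.4217·111.32)² + (0.2413·92.93)²) = √(2203.705712 + 502.836180) = 52.0244 km
M3–M8: √((-0.3813·111.32)² + (0.4972·92.93)²) = √(1801.689742 + 2134.883173) = 62.7421 km
M3–M9: √((-0.0827·111.32)² + (0.6426·92.93)²) = √(84.753456 + 3566.098352) = 60.4223 km
M4–M5: √((-0.2122·111.32)² + (-0.0667·92.93)²) = √(558.003797 + 38.420547) = 24.4218 km
M4–M6: √((-0.1445·111.32)² + (0.0390·92.93)²) = √(258.751031 + 13.135333) = 16.4890 km
M4–M7: √((-0.2046·111.32)² + (-0.6993·92.93)²) = √(518.749456 + 4223.173567) = 68.8616 km
M4–M8: √((-0.1642·111.32)² + (-0.4434·92.93)²) = √(334.112482 + 1697.865375) = 45.0775 km
M4–M9: √((0.1344·111.32)² + (-0.2980·92.93)²) = √(223.843729 + 766.910003) = 31.4762 km
M5–M6: √((0.0677·111.32)² + (0.1057·92.93)²) = √(56.796782 + 96.485455) = 12.3807 km
M5–M7: √((0.0076·111.32)² + (-0.6326·92.93)²) = √(0.715770 + 3455.972273) = 58.7936 km
M5–M8: √((0.0480·111.32)² + (-0.3767·92.93)²) = √(28.551496 + 1225.471215) = 35.4122 km
M5–M9: √((0.3466·111.32)² + (-0.2313·92.93)²) = √(1488.687398 + 462.022515) = 44.1668 km
M6–M7: √((-0.0601·111.32)² + (-0.7383·92.93)²) = √(44.760542 + 4707.362151) = 68.9356 km
M6–M8: √((-0.0197·111.32)² + (-0.4824·92.93)²) = √(4.809267 + 2009.677973) = 44.8830 km
M6–M9: √((0.2789·111.32)² + (-0.3370·92.93)²) = √(963.925399 + 980.780169) = 44.0988 km
M7–M8: √((0.0404·111.32)² + (0.2559·92.93)²) = √(20.225959 + 565.525830) = 24.2023 km
M7–M9: √((0.3390·111.32)² + (0.4013·92.93)²) = √(1424.117397 + 1390.753603) = 53.0554 km
M8–M9: √((0.2986·111.32)² + (0.1454·92.93)²) = √(1104.907705 + 182.574739) = 35.8815 km
Closest pair: M5–M6 at 12.3807 km.

M5 and M6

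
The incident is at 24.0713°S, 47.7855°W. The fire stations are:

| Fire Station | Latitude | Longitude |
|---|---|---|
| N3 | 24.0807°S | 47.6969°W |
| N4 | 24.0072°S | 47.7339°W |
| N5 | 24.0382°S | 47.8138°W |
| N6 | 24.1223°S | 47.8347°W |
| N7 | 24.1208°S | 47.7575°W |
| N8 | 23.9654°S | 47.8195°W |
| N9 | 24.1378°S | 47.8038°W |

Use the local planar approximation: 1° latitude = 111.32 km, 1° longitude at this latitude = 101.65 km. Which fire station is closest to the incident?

Distances from 24.0713°S, 47.7855°W:
N3: 9.0668 km
N4: 8.8560 km
N5: 4.6746 km
N6: 7.5660 km
N7: 6.2020 km
N8: 12.2850 km
N9: 7.6329 km
Minimum: N5 at 4.6746 km.

N5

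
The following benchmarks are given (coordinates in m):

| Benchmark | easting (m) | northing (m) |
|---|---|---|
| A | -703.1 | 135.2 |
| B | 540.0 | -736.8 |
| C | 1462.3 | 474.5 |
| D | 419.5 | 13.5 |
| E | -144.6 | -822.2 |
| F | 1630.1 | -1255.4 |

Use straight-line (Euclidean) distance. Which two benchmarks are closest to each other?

B and E

Pairwise distances:
A–B: √((1243.1)² + (-872.0)²) = √(1545297.610 + 760384.000) = 1518.4 m
A–C: √((2165.4)² + (339.3)²) = √(4688957.160 + 115124.490) = 2191.8 m
A–D: √((1122.6)² + (-121.7)²) = √(1260230.760 + 14810.890) = 1129.2 m
A–E: √((558.5)² + (-957.4)²) = √(311922.250 + 916614.760) = 1108.4 m
A–F: √((2333.2)² + (-1390.6)²) = √(5443822.240 + 1933768.360) = 2716.2 m
B–C: √((922.3)² + (1211.3)²) = √(850637.290 + 1467247.690) = 1522.5 m
B–D: √((-120.5)² + (750.3)²) = √(14520.250 + 562950.090) = 759.9 m
B–E: √((-684.6)² + (-85.4)²) = √(468677.160 + 7293.160) = 689.9 m
B–F: √((1090.1)² + (-518.6)²) = √(1188318.010 + 268945.960) = 1207.2 m
C–D: √((-1042.8)² + (-461.0)²) = √(1087431.840 + 212521.000) = 1140.2 m
C–E: √((-1606.9)² + (-1296.7)²) = √(2582127.610 + 1681430.890) = 2064.8 m
C–F: √((167.8)² + (-1729.9)²) = √(28156.840 + 2992554.010) = 1738.0 m
D–E: √((-564.1)² + (-835.7)²) = √(318208.810 + 698394.490) = 1008.3 m
D–F: √((1210.6)² + (-1268.9)²) = √(1465552.360 + 1610107.210) = 1753.8 m
E–F: √((1774.7)² + (-433.2)²) = √(3149560.090 + 187662.240) = 1826.8 m
Closest pair: B–E at 689.9 m.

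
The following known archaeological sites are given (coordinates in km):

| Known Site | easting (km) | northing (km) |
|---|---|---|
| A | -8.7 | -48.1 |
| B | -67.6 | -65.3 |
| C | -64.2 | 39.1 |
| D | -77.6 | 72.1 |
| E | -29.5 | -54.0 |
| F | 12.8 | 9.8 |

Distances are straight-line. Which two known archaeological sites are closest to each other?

Pairwise distances:
A–E: √((-20.8)² + (-5.9)²) = √(432.640 + 34.810) = 21.6 km
C–D: √((-13.4)² + (33.0)²) = √(179.560 + 1089.000) = 35.6 km
B–E: √((38.1)² + (11.3)²) = √(1451.610 + 127.690) = 39.7 km
A–B: √((-58.9)² + (-17.2)²) = √(3469.210 + 295.840) = 61.4 km
A–F: √((21.5)² + (57.9)²) = √(462.250 + 3352.410) = 61.8 km
E–F: √((42.3)² + (63.8)²) = √(1789.290 + 4070.440) = 76.5 km
C–F: √((77.0)² + (-29.3)²) = √(5929.000 + 858.490) = 82.4 km
C–E: √((34.7)² + (-93.1)²) = √(1204.090 + 8667.610) = 99.4 km
A–C: √((-55.5)² + (87.2)²) = √(3080.250 + 7603.840) = 103.4 km
B–C: √((3.4)² + (104.4)²) = √(11.560 + 10899.360) = 104.5 km
D–F: √((90.4)² + (-62.3)²) = √(8172.160 + 3881.290) = 109.8 km
B–F: √((80.4)² + (75.1)²) = √(6464.160 + 5640.010) = 110.0 km
D–E: √((48.1)² + (-126.1)²) = √(2313.610 + 15901.210) = 135.0 km
B–D: √((-10.0)² + (137.4)²) = √(100.000 + 18878.760) = 137.8 km
A–D: √((-68.9)² + (120.2)²) = √(4747.210 + 14448.040) = 138.5 km
Closest pair: A–E at 21.6 km.

A and E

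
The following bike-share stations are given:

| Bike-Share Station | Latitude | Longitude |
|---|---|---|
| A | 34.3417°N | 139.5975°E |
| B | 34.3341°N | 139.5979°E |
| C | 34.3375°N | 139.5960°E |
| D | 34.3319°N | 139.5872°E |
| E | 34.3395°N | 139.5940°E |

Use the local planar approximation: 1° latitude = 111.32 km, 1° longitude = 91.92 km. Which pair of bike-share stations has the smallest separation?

C and E

Pairwise distances:
A–B: √((-0.0076·111.32)² + (0.0004·91.92)²) = √(0.715770 + 0.001352) = 0.8468 km
A–C: √((-0.0042·111.32)² + (-0.0015·91.92)²) = √(0.218597 + 0.019011) = 0.4875 km
A–D: √((-0.0098·111.32)² + (-0.0103·91.92)²) = √(1.190141 + 0.896385) = 1.4445 km
A–E: √((-0.0022·111.32)² + (-0.0035·91.92)²) = √(0.059978 + 0.103504) = 0.4043 km
B–C: √((0.0034·111.32)² + (-0.0019·91.92)²) = √(0.143253 + 0.030502) = 0.4168 km
B–D: √((-0.0022·111.32)² + (-0.0107·91.92)²) = √(0.059978 + 0.967359) = 1.0136 km
B–E: √((0.0054·111.32)² + (-0.0039·91.92)²) = √(0.361355 + 0.128514) = 0.6999 km
C–D: √((-0.0056·111.32)² + (-0.0088·91.92)²) = √(0.388618 + 0.654313) = 1.0212 km
C–E: √((0.0020·111.32)² + (-0.0020·91.92)²) = √(0.049569 + 0.033797) = 0.2887 km
D–E: √((0.0076·111.32)² + (0.0068·91.92)²) = √(0.715770 + 0.390695) = 1.0519 km
Closest pair: C–E at 0.2887 km.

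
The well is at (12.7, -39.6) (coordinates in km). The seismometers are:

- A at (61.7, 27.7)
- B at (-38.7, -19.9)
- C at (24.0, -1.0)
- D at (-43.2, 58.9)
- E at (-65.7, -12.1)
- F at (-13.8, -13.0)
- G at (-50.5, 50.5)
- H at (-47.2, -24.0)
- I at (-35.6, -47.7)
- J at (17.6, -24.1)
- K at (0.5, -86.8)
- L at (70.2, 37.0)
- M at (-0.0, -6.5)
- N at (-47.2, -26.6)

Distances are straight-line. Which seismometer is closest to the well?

Distances from (12.7, -39.6):
A: 83.2 km
B: 55.0 km
C: 40.2 km
D: 113.3 km
E: 83.1 km
F: 37.5 km
G: 110.1 km
H: 61.9 km
I: 49.0 km
J: 16.3 km
K: 48.8 km
L: 95.8 km
M: 35.5 km
N: 61.3 km
Minimum: J at 16.3 km.

J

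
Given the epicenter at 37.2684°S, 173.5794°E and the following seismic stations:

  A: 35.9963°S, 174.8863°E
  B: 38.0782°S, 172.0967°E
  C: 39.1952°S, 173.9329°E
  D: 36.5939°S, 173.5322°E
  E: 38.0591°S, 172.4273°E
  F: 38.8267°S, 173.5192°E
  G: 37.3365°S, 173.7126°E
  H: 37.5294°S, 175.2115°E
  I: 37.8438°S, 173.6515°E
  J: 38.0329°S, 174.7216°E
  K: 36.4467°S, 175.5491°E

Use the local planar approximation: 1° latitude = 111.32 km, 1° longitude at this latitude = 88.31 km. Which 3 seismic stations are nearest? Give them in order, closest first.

G, I, D

Distances from 37.2684°S, 173.5794°E:
A: 182.6840 km
B: 158.9686 km
C: 216.7512 km
D: 75.2009 km
E: 134.5328 km
F: 173.5514 km
G: 13.9941 km
H: 147.0301 km
I: 64.3692 km
J: 131.9735 km
K: 196.5290 km
Sorted: G (13.9941 km) < I (64.3692 km) < D (75.2009 km) < J (131.9735 km) < E (134.5328 km) < …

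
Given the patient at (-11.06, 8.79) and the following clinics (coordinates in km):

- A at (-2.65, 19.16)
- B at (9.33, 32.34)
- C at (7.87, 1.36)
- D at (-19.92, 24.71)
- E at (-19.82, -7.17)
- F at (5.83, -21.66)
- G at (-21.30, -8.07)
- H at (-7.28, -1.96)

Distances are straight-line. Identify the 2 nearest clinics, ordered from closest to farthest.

Distances from (-11.06, 8.79):
A: 13.35 km
B: 31.15 km
C: 20.34 km
D: 18.22 km
E: 18.21 km
F: 34.82 km
G: 19.73 km
H: 11.40 km
Sorted: H (11.40 km) < A (13.35 km) < E (18.21 km) < D (18.22 km) < …

H, A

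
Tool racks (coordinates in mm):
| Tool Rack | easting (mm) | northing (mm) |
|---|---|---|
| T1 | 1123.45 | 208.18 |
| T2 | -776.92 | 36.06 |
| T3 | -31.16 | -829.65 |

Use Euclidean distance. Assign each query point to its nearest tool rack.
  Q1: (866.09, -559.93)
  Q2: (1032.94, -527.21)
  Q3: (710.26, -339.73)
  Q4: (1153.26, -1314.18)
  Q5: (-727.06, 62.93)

Q1→T1; Q2→T1; Q3→T1; Q4→T3; Q5→T2

Q1 at (866.09, -559.93):
  T1: √((257.36)² + (768.11)²) = √(66234.1696 + 589992.9721) = 810.08 mm
  T2: √((-1643.01)² + (595.99)²) = √(2699481.8601 + 355204.0801) = 1747.77 mm
  T3: √((-897.25)² + (-269.72)²) = √(805057.5625 + 72748.8784) = 936.91 mm
  → nearest: T1 (810.08 mm)
Q2 at (1032.94, -527.21):
  T1: √((90.51)² + (735.39)²) = √(8192.0601 + 540798.4521) = 740.94 mm
  T2: √((-1809.86)² + (563.27)²) = √(3275593.2196 + 317273.0929) = 1895.49 mm
  T3: √((-1064.10)² + (-302.44)²) = √(1132308.8100 + 91469.9536) = 1106.25 mm
  → nearest: T1 (740.94 mm)
Q3 at (710.26, -339.73):
  T1: √((413.19)² + (547.91)²) = √(170725.9761 + 300205.3681) = 686.24 mm
  T2: √((-1487.18)² + (375.79)²) = √(2211704.3524 + 141218.1241) = 1533.92 mm
  T3: √((-741.42)² + (-489.92)²) = √(549703.6164 + 240021.6064) = 888.66 mm
  → nearest: T1 (686.24 mm)
Q4 at (1153.26, -1314.18):
  T1: √((-29.81)² + (1522.36)²) = √(888.6361 + 2317579.9696) = 1522.65 mm
  T2: √((-1930.18)² + (1350.24)²) = √(3725594.8324 + 1823148.0576) = 2355.58 mm
  T3: √((-1184.42)² + (484.53)²) = √(1402850.7364 + 234769.3209) = 1279.70 mm
  → nearest: T3 (1279.70 mm)
Q5 at (-727.06, 62.93):
  T1: √((1850.51)² + (145.25)²) = √(3424387.2601 + 21097.5625) = 1856.20 mm
  T2: √((-49.86)² + (-26.87)²) = √(2486.0196 + 721.9969) = 56.64 mm
  T3: √((695.90)² + (-892.58)²) = √(484276.8100 + 796699.0564) = 1131.80 mm
  → nearest: T2 (56.64 mm)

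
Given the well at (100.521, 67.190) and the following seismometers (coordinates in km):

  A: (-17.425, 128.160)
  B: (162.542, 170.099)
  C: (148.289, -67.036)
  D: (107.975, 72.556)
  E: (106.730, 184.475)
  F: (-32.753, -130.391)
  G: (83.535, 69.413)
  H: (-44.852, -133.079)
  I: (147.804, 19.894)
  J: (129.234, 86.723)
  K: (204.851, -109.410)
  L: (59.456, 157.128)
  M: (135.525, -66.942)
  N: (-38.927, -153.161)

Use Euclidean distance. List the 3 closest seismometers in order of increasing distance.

D, G, J

Distances from (100.521, 67.190):
A: √((-117.946)² + (60.970)²) = √(13911.25892 + 3717.34090) = 132.773 km
B: √((62.021)² + (102.909)²) = √(3846.60444 + 10590.26228) = 120.154 km
C: √((47.768)² + (-134.226)²) = √(2281.78182 + 18016.61908) = 142.472 km
D: √((7.454)² + (5.366)²) = √(55.56212 + 28.79396) = 9.185 km
E: √((6.209)² + (117.285)²) = √(38.55168 + 13755.77122) = 117.449 km
F: √((-133.274)² + (-197.581)²) = √(17761.95908 + 39038.25156) = 238.328 km
G: √((-16.986)² + (2.223)²) = √(288.52420 + 4.94173) = 17.131 km
H: √((-145.373)² + (-200.269)²) = √(21133.30913 + 40107.67236) = 247.469 km
I: √((47.283)² + (-47.296)²) = √(2235.68209 + 2236.91162) = 66.877 km
J: √((28.713)² + (19.533)²) = √(824.43637 + 381.53809) = 34.727 km
K: √((104.330)² + (-176.600)²) = √(10884.74890 + 31187.56000) = 205.115 km
L: √((-41.065)² + (89.938)²) = √(1686.33422 + 8088.84384) = 98.870 km
M: √((35.004)² + (-134.132)²) = √(1225.28002 + 17991.39342) = 138.624 km
N: √((-139.448)² + (-220.351)²) = √(19445.74470 + 48554.56320) = 260.769 km
Sorted: D (9.185 km) < G (17.131 km) < J (34.727 km) < I (66.877 km) < L (98.870 km) < …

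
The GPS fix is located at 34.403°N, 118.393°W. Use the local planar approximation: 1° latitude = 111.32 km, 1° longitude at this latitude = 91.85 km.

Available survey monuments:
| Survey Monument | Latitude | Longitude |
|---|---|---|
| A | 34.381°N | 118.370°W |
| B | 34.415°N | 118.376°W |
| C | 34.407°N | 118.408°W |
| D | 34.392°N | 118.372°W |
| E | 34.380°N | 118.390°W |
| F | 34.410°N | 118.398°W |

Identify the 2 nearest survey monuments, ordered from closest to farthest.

F, C

Distances from 34.403°N, 118.393°W:
A: 3.234 km
B: 2.055 km
C: 1.448 km
D: 2.285 km
E: 2.575 km
F: 0.905 km
Sorted: F (0.905 km) < C (1.448 km) < B (2.055 km) < D (2.285 km) < …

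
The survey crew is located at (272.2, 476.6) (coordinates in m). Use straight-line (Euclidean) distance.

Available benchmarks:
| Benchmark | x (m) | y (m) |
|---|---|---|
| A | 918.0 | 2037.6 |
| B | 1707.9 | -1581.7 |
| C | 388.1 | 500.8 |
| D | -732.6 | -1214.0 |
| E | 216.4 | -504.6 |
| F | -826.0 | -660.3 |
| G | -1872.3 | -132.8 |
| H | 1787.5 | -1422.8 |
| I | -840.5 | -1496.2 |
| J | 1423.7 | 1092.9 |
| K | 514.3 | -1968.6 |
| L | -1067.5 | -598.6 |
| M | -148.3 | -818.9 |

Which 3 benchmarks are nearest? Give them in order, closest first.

C, E, J

Distances from (272.2, 476.6):
A: 1689.3 m
B: 2509.5 m
C: 118.4 m
D: 1966.7 m
E: 982.8 m
F: 1580.7 m
G: 2229.4 m
H: 2429.8 m
I: 2265.0 m
J: 1306.1 m
K: 2457.2 m
L: 1717.8 m
M: 1362.0 m
Sorted: C (118.4 m) < E (982.8 m) < J (1306.1 m) < M (1362.0 m) < F (1580.7 m) < …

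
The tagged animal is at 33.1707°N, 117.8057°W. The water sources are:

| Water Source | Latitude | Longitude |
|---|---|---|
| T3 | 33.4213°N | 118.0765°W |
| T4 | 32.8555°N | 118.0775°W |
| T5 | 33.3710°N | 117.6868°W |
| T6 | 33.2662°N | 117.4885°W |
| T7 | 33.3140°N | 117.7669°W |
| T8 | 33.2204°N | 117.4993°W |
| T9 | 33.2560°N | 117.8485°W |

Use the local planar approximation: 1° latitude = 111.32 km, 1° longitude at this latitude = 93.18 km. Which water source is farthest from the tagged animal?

Distances from 33.1707°N, 117.8057°W:
T3: √((0.2506·111.32)² + (-0.2708·93.18)²) = √(778.231004 + 636.711556) = 37.6157 km
T4: √((-0.3152·111.32)² + (-0.2718·93.18)²) = √(1231.172235 + 641.422687) = 43.2735 km
T5: √((0.2003·111.32)² + (0.1189·93.18)²) = √(497.173868 + 122.746501) = 24.8982 km
T6: √((0.0955·111.32)² + (0.3172·93.18)²) = √(113.019437 + 873.598278) = 31.4105 km
T7: √((0.1433·111.32)² + (0.0388·93.18)²) = √(254.471281 + 13.071001) = 16.3567 km
T8: √((0.0497·111.32)² + (0.3064·93.18)²) = √(30.609707 + 815.122599) = 29.0815 km
T9: √((0.0853·111.32)² + (-0.0428·93.18)²) = √(90.166343 + 15.904974) = 10.2991 km
Maximum: T4 at 43.2735 km.

T4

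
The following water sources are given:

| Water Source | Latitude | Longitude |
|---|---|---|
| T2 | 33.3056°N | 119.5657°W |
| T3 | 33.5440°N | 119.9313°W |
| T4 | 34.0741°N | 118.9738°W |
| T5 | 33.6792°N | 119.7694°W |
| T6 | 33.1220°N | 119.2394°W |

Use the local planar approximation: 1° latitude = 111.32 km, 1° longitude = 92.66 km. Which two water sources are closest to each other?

T3 and T5

Pairwise distances:
T3–T5: √((0.1352·111.32)² + (0.1619·92.66)²) = √(226.516467 + 225.049623) = 21.2501 km
T2–T6: √((-0.1836·111.32)² + (0.3263·92.66)²) = √(417.726232 + 914.152685) = 36.4949 km
T2–T3: √((0.2384·111.32)² + (-0.3656·92.66)²) = √(704.301961 + 1147.616981) = 43.0339 km
T2–T5: √((0.3736·111.32)² + (-0.2037·92.66)²) = √(1729.657564 + 356.259661) = 45.6718 km
T5–T6: √((-0.5572·111.32)² + (0.5300·92.66)²) = √(3847.411252 + 2411.772456) = 79.1150 km
T3–T6: √((-0.4220·111.32)² + (0.6919·92.66)²) = √(2206.842287 + 4110.278534) = 79.4803 km
T4–T5: √((-0.3949·111.32)² + (-0.7956·92.66)²) = √(1932.505163 + 5434.682042) = 85.8323 km
T2–T4: √((0.7685·111.32)² + (0.5919·92.66)²) = √(7318.703262 + 3008.023824) = 101.6205 km
T3–T4: √((0.5301·111.32)² + (0.9575·92.66)²) = √(3482.266491 + 7871.584412) = 106.5545 km
T4–T6: √((-0.9521·111.32)² + (-0.2656·92.66)²) = √(11233.407814 + 605.676513) = 108.8076 km
Closest pair: T3–T5 at 21.2501 km.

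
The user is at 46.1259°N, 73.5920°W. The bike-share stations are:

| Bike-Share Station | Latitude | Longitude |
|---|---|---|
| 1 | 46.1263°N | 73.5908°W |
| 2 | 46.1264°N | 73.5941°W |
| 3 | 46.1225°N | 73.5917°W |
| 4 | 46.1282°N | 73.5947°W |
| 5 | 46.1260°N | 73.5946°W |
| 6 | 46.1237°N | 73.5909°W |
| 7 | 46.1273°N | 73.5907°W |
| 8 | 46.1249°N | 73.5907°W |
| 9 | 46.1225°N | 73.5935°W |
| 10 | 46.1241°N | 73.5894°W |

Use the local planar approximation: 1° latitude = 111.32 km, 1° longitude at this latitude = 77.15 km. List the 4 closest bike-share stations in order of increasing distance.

1, 8, 2, 7

Distances from 46.1259°N, 73.5920°W:
1: √((0.0004·111.32)² + (0.0012·77.15)²) = √(0.001983 + 0.008571) = 0.1027 km
2: √((0.0005·111.32)² + (-0.0021·77.15)²) = √(0.003098 + 0.026249) = 0.1713 km
3: √((-0.0034·111.32)² + (0.0003·77.15)²) = √(0.143253 + 0.000536) = 0.3792 km
4: √((0.0023·111.32)² + (-0.0027·77.15)²) = √(0.065554 + 0.043391) = 0.3301 km
5: √((0.0001·111.32)² + (-0.0026·77.15)²) = √(0.000124 + 0.040236) = 0.2009 km
6: √((-0.0022·111.32)² + (0.0011·77.15)²) = √(0.059978 + 0.007202) = 0.2592 km
7: √((0.0014·111.32)² + (0.0013·77.15)²) = √(0.024289 + 0.010059) = 0.1853 km
8: √((-0.0010·111.32)² + (0.0013·77.15)²) = √(0.012392 + 0.010059) = 0.1498 km
9: √((-0.0034·111.32)² + (-0.0015·77.15)²) = √(0.143253 + 0.013392) = 0.3958 km
10: √((-0.0018·111.32)² + (0.0026·77.15)²) = √(0.040151 + 0.040236) = 0.2835 km
Sorted: 1 (0.1027 km) < 8 (0.1498 km) < 2 (0.1713 km) < 7 (0.1853 km) < 5 (0.2009 km) < 6 (0.2592 km) < …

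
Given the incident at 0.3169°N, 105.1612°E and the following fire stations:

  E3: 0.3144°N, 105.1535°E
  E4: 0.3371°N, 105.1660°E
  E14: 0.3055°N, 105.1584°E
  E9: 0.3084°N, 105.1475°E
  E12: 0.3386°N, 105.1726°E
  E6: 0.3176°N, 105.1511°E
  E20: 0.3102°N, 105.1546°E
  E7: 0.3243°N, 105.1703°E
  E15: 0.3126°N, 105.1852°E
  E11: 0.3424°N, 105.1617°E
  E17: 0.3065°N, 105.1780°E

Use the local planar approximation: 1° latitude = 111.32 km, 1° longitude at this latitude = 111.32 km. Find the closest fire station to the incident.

E3

Distances from 0.3169°N, 105.1612°E:
E3: 0.9012 km
E4: 2.3113 km
E14: 1.3068 km
E9: 1.7948 km
E12: 2.7287 km
E6: 1.1270 km
E20: 1.0469 km
E7: 1.3057 km
E15: 2.7142 km
E11: 2.8392 km
E17: 2.1995 km
Minimum: E3 at 0.9012 km.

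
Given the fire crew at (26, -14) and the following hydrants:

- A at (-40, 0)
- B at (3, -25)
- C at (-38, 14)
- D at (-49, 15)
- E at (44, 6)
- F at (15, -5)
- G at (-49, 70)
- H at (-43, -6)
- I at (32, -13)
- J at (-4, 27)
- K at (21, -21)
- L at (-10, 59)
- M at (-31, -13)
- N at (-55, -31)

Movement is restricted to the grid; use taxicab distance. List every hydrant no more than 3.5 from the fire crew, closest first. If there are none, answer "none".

none

Distances from (26, -14):
A: |-66| + |14| = 66 + 14 = 80
B: |-23| + |-11| = 23 + 11 = 34
C: |-64| + |28| = 64 + 28 = 92
D: |-75| + |29| = 75 + 29 = 104
E: |18| + |20| = 18 + 20 = 38
F: |-11| + |9| = 11 + 9 = 20
G: |-75| + |84| = 75 + 84 = 159
H: |-69| + |8| = 69 + 8 = 77
I: |6| + |1| = 6 + 1 = 7
J: |-30| + |41| = 30 + 41 = 71
K: |-5| + |-7| = 5 + 7 = 12
L: |-36| + |73| = 36 + 73 = 109
M: |-57| + |1| = 57 + 1 = 58
N: |-81| + |-17| = 81 + 17 = 98
Threshold 3.5: none within range.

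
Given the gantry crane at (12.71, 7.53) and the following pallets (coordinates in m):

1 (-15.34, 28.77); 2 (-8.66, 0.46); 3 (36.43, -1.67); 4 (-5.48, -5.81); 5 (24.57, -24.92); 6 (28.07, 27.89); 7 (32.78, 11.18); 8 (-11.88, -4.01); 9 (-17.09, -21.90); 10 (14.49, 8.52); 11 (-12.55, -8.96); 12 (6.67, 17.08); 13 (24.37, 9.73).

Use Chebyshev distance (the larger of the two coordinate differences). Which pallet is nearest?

Distances from (12.71, 7.53):
1: max(|-28.05|, |21.24|) = 28.05 m
2: max(|-21.37|, |-7.07|) = 21.37 m
3: max(|23.72|, |-9.20|) = 23.72 m
4: max(|-18.19|, |-13.34|) = 18.19 m
5: max(|11.86|, |-32.45|) = 32.45 m
6: max(|15.36|, |20.36|) = 20.36 m
7: max(|20.07|, |3.65|) = 20.07 m
8: max(|-24.59|, |-11.54|) = 24.59 m
9: max(|-29.80|, |-29.43|) = 29.80 m
10: max(|1.78|, |0.99|) = 1.78 m
11: max(|-25.26|, |-16.49|) = 25.26 m
12: max(|-6.04|, |9.55|) = 9.55 m
13: max(|11.66|, |2.20|) = 11.66 m
Minimum: 10 at 1.78 m.

10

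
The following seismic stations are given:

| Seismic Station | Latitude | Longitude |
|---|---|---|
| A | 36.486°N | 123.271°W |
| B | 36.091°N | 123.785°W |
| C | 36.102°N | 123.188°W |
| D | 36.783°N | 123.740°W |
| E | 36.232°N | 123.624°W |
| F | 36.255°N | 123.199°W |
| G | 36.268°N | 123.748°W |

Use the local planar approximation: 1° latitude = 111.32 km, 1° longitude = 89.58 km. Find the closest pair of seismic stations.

E and G

Pairwise distances:
A–B: 63.667 km
A–C: 43.389 km
A–D: 53.462 km
A–E: 42.420 km
A–F: 26.511 km
A–G: 49.140 km
B–C: 53.493 km
B–D: 77.139 km
B–E: 21.316 km
B–F: 55.578 km
B–G: 19.980 km
C–D: 90.510 km
C–E: 41.652 km
C–F: 17.060 km
C–G: 53.460 km
D–E: 62.211 km
D–F: 76.180 km
D–G: 57.334 km
E–F: 38.157 km
E–G: 11.809 km
F–G: 49.201 km
Closest pair: E–G at 11.809 km.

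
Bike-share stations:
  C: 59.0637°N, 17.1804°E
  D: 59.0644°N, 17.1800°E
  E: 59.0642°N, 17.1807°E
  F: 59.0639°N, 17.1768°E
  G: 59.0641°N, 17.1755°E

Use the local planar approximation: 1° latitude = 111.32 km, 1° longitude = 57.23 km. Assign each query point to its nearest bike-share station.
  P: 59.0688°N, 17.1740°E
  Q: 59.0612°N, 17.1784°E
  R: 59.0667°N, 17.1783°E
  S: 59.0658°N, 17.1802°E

P→G; Q→C; R→D; S→D

P at 59.0688°N, 17.1740°E:
  C: 0.6756 km
  D: 0.5982 km
  E: 0.6397 km
  F: 0.5685 km
  G: 0.5302 km
  → nearest: G (0.5302 km)
Q at 59.0612°N, 17.1784°E:
  C: 0.3009 km
  D: 0.3678 km
  E: 0.3590 km
  F: 0.3142 km
  G: 0.3630 km
  → nearest: C (0.3009 km)
R at 59.0667°N, 17.1783°E:
  C: 0.3549 km
  D: 0.2739 km
  E: 0.3103 km
  F: 0.3233 km
  G: 0.3308 km
  → nearest: D (0.2739 km)
S at 59.0658°N, 17.1802°E:
  C: 0.2341 km
  D: 0.1563 km
  E: 0.1804 km
  F: 0.2874 km
  G: 0.3289 km
  → nearest: D (0.1563 km)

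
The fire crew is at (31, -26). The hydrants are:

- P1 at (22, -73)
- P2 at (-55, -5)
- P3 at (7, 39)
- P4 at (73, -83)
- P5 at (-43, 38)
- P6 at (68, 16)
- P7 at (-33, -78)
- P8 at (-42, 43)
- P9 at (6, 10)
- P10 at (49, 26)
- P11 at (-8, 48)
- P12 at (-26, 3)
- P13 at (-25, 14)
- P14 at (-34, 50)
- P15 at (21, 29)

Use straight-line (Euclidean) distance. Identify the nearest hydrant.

Distances from (31, -26):
P1: √((-9)² + (-47)²) = √(81.000 + 2209.000) = 47.9
P2: √((-86)² + (21)²) = √(7396.000 + 441.000) = 88.5
P3: √((-24)² + (65)²) = √(576.000 + 4225.000) = 69.3
P4: √((42)² + (-57)²) = √(1764.000 + 3249.000) = 70.8
P5: √((-74)² + (64)²) = √(5476.000 + 4096.000) = 97.8
P6: √((37)² + (42)²) = √(1369.000 + 1764.000) = 56.0
P7: √((-64)² + (-52)²) = √(4096.000 + 2704.000) = 82.5
P8: √((-73)² + (69)²) = √(5329.000 + 4761.000) = 100.4
P9: √((-25)² + (36)²) = √(625.000 + 1296.000) = 43.8
P10: √((18)² + (52)²) = √(324.000 + 2704.000) = 55.0
P11: √((-39)² + (74)²) = √(1521.000 + 5476.000) = 83.6
P12: √((-57)² + (29)²) = √(3249.000 + 841.000) = 64.0
P13: √((-56)² + (40)²) = √(3136.000 + 1600.000) = 68.8
P14: √((-65)² + (76)²) = √(4225.000 + 5776.000) = 100.0
P15: √((-10)² + (55)²) = √(100.000 + 3025.000) = 55.9
Minimum: P9 at 43.8.

P9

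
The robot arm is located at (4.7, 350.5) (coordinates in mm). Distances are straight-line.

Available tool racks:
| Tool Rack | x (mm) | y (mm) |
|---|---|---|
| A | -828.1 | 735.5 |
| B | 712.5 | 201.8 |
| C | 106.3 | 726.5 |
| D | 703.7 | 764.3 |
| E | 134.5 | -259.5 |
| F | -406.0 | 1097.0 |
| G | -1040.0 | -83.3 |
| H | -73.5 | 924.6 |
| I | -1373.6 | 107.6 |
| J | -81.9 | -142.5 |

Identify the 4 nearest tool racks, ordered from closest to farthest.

Distances from (4.7, 350.5):
A: 917.5 mm
B: 723.3 mm
C: 389.5 mm
D: 812.3 mm
E: 623.7 mm
F: 852.0 mm
G: 1131.2 mm
H: 579.4 mm
I: 1399.5 mm
J: 500.5 mm
Sorted: C (389.5 mm) < J (500.5 mm) < H (579.4 mm) < E (623.7 mm) < B (723.3 mm) < D (812.3 mm) < …

C, J, H, E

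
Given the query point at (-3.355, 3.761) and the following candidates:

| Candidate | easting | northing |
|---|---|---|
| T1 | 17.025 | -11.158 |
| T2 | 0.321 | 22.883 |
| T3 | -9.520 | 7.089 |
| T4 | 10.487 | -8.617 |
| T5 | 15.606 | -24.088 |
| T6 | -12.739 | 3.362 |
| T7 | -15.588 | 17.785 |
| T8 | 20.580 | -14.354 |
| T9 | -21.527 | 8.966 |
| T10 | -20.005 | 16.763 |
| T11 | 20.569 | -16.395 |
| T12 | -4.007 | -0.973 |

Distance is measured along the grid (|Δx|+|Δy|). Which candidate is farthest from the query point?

Distances from (-3.355, 3.761):
T1: |20.380| + |-14.919| = 20.380 + 14.919 = 35.299
T2: |3.676| + |19.122| = 3.676 + 19.122 = 22.798
T3: |-6.165| + |3.328| = 6.165 + 3.328 = 9.493
T4: |13.842| + |-12.378| = 13.842 + 12.378 = 26.220
T5: |18.961| + |-27.849| = 18.961 + 27.849 = 46.810
T6: |-9.384| + |-0.399| = 9.384 + 0.399 = 9.783
T7: |-12.233| + |14.024| = 12.233 + 14.024 = 26.257
T8: |23.935| + |-18.115| = 23.935 + 18.115 = 42.050
T9: |-18.172| + |5.205| = 18.172 + 5.205 = 23.377
T10: |-16.650| + |13.002| = 16.650 + 13.002 = 29.652
T11: |23.924| + |-20.156| = 23.924 + 20.156 = 44.080
T12: |-0.652| + |-4.734| = 0.652 + 4.734 = 5.386
Maximum: T5 at 46.810.

T5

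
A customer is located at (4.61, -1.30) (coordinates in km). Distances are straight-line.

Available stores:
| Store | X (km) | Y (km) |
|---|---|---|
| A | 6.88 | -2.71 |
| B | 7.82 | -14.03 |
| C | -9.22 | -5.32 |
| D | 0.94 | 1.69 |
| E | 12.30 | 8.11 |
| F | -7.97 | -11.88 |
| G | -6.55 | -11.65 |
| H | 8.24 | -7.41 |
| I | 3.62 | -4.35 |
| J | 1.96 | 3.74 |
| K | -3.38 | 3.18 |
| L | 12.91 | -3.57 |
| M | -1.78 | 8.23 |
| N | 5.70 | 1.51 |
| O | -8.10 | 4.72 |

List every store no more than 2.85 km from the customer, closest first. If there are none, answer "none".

Distances from (4.61, -1.30):
A: √((2.27)² + (-1.41)²) = √(5.1529 + 1.9881) = 2.67 km
B: √((3.21)² + (-12.73)²) = √(10.3041 + 162.0529) = 13.13 km
C: √((-13.83)² + (-4.02)²) = √(191.2689 + 16.1604) = 14.40 km
D: √((-3.67)² + (2.99)²) = √(13.4689 + 8.9401) = 4.73 km
E: √((7.69)² + (9.41)²) = √(59.1361 + 88.5481) = 12.15 km
F: √((-12.58)² + (-10.58)²) = √(158.2564 + 111.9364) = 16.44 km
G: √((-11.16)² + (-10.35)²) = √(124.5456 + 107.1225) = 15.22 km
H: √((3.63)² + (-6.11)²) = √(13.1769 + 37.3321) = 7.11 km
I: √((-0.99)² + (-3.05)²) = √(0.9801 + 9.3025) = 3.21 km
J: √((-2.65)² + (5.04)²) = √(7.0225 + 25.4016) = 5.69 km
K: √((-7.99)² + (4.48)²) = √(63.8401 + 20.0704) = 9.16 km
L: √((8.30)² + (-2.27)²) = √(68.8900 + 5.1529) = 8.60 km
M: √((-6.39)² + (9.53)²) = √(40.8321 + 90.8209) = 11.47 km
N: √((1.09)² + (2.81)²) = √(1.1881 + 7.8961) = 3.01 km
O: √((-12.71)² + (6.02)²) = √(161.5441 + 36.2404) = 14.06 km
Threshold 2.85 km: A (2.67 km) is within range.

A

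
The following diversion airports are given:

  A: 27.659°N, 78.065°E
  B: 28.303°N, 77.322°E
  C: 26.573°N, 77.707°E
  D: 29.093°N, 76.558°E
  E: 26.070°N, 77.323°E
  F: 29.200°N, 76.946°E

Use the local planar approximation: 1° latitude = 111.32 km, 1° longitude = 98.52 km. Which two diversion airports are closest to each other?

D and F

Pairwise distances:
A–B: √((0.644·111.32)² + (-0.743·98.52)²) = √(5139.46757 + 5358.29270) = 102.459 km
A–C: √((-1.086·111.32)² + (-0.358·98.52)²) = √(14615.24318 + 1243.98419) = 125.933 km
A–D: √((1.434·111.32)² + (-1.507·98.52)²) = √(25482.65638 + 22043.23400) = 218.004 km
A–E: √((-1.589·111.32)² + (-0.742·98.52)²) = √(31289.18058 + 5343.87901) = 191.398 km
A–F: √((1.541·111.32)² + (-1.119·98.52)²) = √(29427.38511 + 12153.71308) = 203.914 km
B–C: √((-1.730·111.32)² + (0.385·98.52)²) = √(37088.44299 + 1438.70007) = 196.283 km
B–D: √((0.790·111.32)² + (-0.764·98.52)²) = √(7733.93607 + 5665.46451) = 115.756 km
B–E: √((-2.233·111.32)² + (0.001·98.52)²) = √(61790.80334 + 0.00971) = 248.578 km
B–F: √((0.897·111.32)² + (-0.376·98.52)²) = √(9970.82930 + 1372.22237) = 106.504 km
C–D: √((2.520·111.32)² + (-1.149·98.52)²) = √(78695.06110 + 12814.12227) = 302.505 km
C–E: √((-0.503·111.32)² + (-0.384·98.52)²) = √(3135.32356 + 1431.23601) = 67.576 km
C–F: √((2.627·111.32)² + (-0.761·98.52)²) = √(85519.77329 + 5621.05869) = 301.895 km
D–E: √((-3.023·111.32)² + (0.765·98.52)²) = √(113245.95269 + 5680.30528) = 344.857 km
D–F: √((0.107·111.32)² + (0.388·98.52)²) = √(141.87764 + 1461.20873) = 40.039 km
E–F: √((3.130·111.32)² + (-0.377·98.52)²) = √(121404.57988 + 1379.53114) = 350.406 km
Closest pair: D–F at 40.039 km.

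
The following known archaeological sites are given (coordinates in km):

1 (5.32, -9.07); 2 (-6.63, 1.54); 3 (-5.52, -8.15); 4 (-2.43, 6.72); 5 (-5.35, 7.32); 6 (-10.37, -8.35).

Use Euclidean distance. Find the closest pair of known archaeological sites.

4 and 5

Pairwise distances:
1–2: √((-11.95)² + (10.61)²) = √(142.8025 + 112.5721) = 15.98 km
1–3: √((-10.84)² + (0.92)²) = √(117.5056 + 0.8464) = 10.88 km
1–4: √((-7.75)² + (15.79)²) = √(60.0625 + 249.3241) = 17.59 km
1–5: √((-10.67)² + (16.39)²) = √(113.8489 + 268.6321) = 19.56 km
1–6: √((-15.69)² + (0.72)²) = √(246.1761 + 0.5184) = 15.71 km
2–3: √((1.11)² + (-9.69)²) = √(1.2321 + 93.8961) = 9.75 km
2–4: √((4.20)² + (5.18)²) = √(17.6400 + 26.8324) = 6.67 km
2–5: √((1.28)² + (5.78)²) = √(1.6384 + 33.4084) = 5.92 km
2–6: √((-3.74)² + (-9.89)²) = √(13.9876 + 97.8121) = 10.57 km
3–4: √((3.09)² + (14.87)²) = √(9.5481 + 221.1169) = 15.19 km
3–5: √((0.17)² + (15.47)²) = √(0.0289 + 239.3209) = 15.47 km
3–6: √((-4.85)² + (-0.20)²) = √(23.5225 + 0.0400) = 4.85 km
4–5: √((-2.92)² + (0.60)²) = √(8.5264 + 0.3600) = 2.98 km
4–6: √((-7.94)² + (-15.07)²) = √(63.0436 + 227.1049) = 17.03 km
5–6: √((-5.02)² + (-15.67)²) = √(25.2004 + 245.5489) = 16.45 km
Closest pair: 4–5 at 2.98 km.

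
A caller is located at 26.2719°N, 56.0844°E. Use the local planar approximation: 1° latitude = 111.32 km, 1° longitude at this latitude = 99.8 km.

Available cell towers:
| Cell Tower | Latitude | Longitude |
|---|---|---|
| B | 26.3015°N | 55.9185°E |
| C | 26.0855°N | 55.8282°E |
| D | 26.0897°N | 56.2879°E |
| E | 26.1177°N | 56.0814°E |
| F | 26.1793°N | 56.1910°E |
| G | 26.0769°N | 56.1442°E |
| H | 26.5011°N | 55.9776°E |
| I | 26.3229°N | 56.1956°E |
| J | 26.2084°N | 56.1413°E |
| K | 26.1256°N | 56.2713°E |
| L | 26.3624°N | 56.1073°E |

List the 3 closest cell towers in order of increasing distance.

J, L, I

Distances from 26.2719°N, 56.0844°E:
B: √((0.0296·111.32)² + (-0.1659·99.8)²) = √(10.857499 + 274.128289) = 16.8815 km
C: √((-0.1864·111.32)² + (-0.2562·99.8)²) = √(430.564492 + 653.761488) = 32.9291 km
D: √((-0.1822·111.32)² + (0.2035·99.8)²) = √(411.379969 + 412.467666) = 28.7027 km
E: √((-0.1542·111.32)² + (-0.0030·99.8)²) = √(294.655901 + 0.089640) = 17.1682 km
F: √((-0.0926·111.32)² + (0.1066·99.8)²) = √(106.259647 + 113.181512) = 14.8135 km
G: √((-0.1950·111.32)² + (0.0598·99.8)²) = √(471.211215 + 35.617501) = 22.5129 km
H: √((0.2292·111.32)² + (-0.1068·99.8)²) = √(650.991956 + 113.606607) = 27.6514 km
I: √((0.0510·111.32)² + (0.1112·99.8)²) = √(32.231962 + 123.160277) = 12.4656 km
J: √((-0.0635·111.32)² + (0.0569·99.8)²) = √(49.968216 + 32.246725) = 9.0672 km
K: √((-0.1463·111.32)² + (0.1869·99.8)²) = √(265.237574 + 347.920233) = 24.7620 km
L: √((0.0905·111.32)² + (0.0229·99.8)²) = √(101.494744 + 5.223145) = 10.3304 km
Sorted: J (9.0672 km) < L (10.3304 km) < I (12.4656 km) < F (14.8135 km) < B (16.8815 km) < …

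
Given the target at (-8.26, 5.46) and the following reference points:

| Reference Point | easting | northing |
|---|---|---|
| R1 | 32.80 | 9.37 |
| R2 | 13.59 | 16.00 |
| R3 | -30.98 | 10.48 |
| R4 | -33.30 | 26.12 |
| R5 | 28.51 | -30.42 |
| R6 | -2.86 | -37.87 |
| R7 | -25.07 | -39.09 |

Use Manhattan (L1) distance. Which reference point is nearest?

R3

Distances from (-8.26, 5.46):
R1: 44.97
R2: 32.39
R3: 27.74
R4: 45.70
R5: 72.65
R6: 48.73
R7: 61.36
Minimum: R3 at 27.74.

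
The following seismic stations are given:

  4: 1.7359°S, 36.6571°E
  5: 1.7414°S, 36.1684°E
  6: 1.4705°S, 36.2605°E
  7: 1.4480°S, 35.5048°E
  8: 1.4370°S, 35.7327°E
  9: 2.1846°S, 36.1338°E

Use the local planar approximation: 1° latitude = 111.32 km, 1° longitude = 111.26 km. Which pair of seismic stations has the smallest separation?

Pairwise distances:
4–5: 54.37621 km
4–6: 53.10316 km
4–7: 132.15005 km
4–8: 108.09715 km
4–9: 76.71228 km
5–6: 31.84999 km
5–7: 80.73378 km
5–8: 59.14532 km
5–9: 49.48698 km
6–7: 84.11648 km
6–8: 58.84132 km
6–9: 80.73382 km
7–8: 25.38570 km
7–9: 107.80204 km
8–9: 94.43280 km
Closest pair: 7–8 at 25.38570 km.

7 and 8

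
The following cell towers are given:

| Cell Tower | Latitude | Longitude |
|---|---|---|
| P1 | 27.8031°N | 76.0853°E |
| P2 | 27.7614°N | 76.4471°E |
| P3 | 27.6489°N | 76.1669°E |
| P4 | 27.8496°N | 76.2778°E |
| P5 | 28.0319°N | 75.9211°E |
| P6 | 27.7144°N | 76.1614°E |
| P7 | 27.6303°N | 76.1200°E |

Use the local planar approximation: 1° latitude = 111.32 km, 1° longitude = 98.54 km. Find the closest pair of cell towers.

P3 and P7

Pairwise distances:
P1–P2: 35.9527 km
P1–P3: 18.9555 km
P1–P4: 19.6626 km
P1–P5: 30.1749 km
P1–P6: 12.3988 km
P1–P7: 19.5376 km
P2–P3: 30.3183 km
P2–P4: 19.3576 km
P2–P5: 59.9441 km
P2–P6: 28.6349 km
P2–P7: 35.3824 km
P3–P4: 24.8714 km
P3–P5: 49.0352 km
P3–P6: 7.3116 km
P3–P7: 5.0642 km
P4–P5: 40.5869 km
P4–P6: 18.9230 km
P4–P7: 28.9441 km
P5–P6: 42.5430 km
P5–P7: 48.8137 km
P6–P7: 10.2122 km
Closest pair: P3–P7 at 5.0642 km.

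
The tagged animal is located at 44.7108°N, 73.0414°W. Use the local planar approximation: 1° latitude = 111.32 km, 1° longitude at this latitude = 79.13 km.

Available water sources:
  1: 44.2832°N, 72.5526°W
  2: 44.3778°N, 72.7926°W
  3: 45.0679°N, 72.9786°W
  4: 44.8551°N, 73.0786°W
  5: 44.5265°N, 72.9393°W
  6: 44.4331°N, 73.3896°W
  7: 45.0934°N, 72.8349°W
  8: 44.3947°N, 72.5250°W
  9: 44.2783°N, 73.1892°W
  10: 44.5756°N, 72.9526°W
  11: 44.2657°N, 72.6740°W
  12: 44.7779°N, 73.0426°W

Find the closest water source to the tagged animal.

12

Distances from 44.7108°N, 73.0414°W:
1: 61.3339 km
2: 41.9732 km
3: 40.0618 km
4: 16.3310 km
5: 22.0497 km
6: 41.4104 km
7: 45.6180 km
8: 53.9257 km
9: 49.5460 km
10: 16.6100 km
11: 57.4479 km
12: 7.4702 km
Minimum: 12 at 7.4702 km.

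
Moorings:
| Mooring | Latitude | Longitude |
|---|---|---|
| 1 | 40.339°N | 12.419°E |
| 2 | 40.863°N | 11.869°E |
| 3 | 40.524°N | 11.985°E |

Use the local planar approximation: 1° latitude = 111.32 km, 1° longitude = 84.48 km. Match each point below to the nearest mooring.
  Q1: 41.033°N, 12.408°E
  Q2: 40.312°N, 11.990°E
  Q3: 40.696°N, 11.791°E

Q1→2; Q2→3; Q3→2

Q1 at 41.033°N, 12.408°E:
  1: 77.262 km
  2: 49.311 km
  3: 66.989 km
  → nearest: 2 (49.311 km)
Q2 at 40.312°N, 11.990°E:
  1: 36.366 km
  2: 62.183 km
  3: 23.604 km
  → nearest: 3 (23.604 km)
Q3 at 40.696°N, 11.791°E:
  1: 66.288 km
  2: 19.724 km
  3: 25.203 km
  → nearest: 2 (19.724 km)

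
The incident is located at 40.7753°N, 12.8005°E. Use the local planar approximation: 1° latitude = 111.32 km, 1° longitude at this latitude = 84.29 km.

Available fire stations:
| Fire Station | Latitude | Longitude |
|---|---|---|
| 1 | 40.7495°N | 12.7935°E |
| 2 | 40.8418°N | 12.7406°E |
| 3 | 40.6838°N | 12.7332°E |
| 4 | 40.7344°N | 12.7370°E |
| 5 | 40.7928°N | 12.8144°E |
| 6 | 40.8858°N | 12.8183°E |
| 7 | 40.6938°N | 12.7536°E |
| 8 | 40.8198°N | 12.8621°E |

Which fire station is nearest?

5

Distances from 40.7753°N, 12.8005°E:
1: √((-0.0258·111.32)² + (-0.0070·84.29)²) = √(8.248706 + 0.348135) = 2.9320 km
2: √((0.0665·111.32)² + (-0.0599·84.29)²) = √(54.801152 + 25.492108) = 8.9607 km
3: √((-0.0915·111.32)² + (-0.0673·84.29)²) = √(103.750114 + 32.179718) = 11.6589 km
4: √((-0.0409·111.32)² + (-0.0635·84.29)²) = √(20.729700 + 28.648346) = 7.0270 km
5: √((0.0175·111.32)² + (0.0139·84.29)²) = √(3.795094 + 1.372719) = 2.2733 km
6: √((0.1105·111.32)² + (0.0178·84.29)²) = √(151.311157 + 2.251086) = 12.3920 km
7: √((-0.0815·111.32)² + (-0.0469·84.29)²) = √(82.311708 + 15.627798) = 9.8964 km
8: √((0.0445·111.32)² + (0.0616·84.29)²) = √(24.539540 + 26.959605) = 7.1763 km
Minimum: 5 at 2.2733 km.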